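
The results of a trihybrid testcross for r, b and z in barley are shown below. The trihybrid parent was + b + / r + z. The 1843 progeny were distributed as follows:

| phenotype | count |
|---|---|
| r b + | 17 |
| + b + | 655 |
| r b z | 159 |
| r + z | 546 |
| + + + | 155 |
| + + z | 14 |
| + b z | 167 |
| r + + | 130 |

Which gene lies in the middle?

r

The two rarest classes, r b + and + + z, are the double crossovers. Comparing them with the parentals, only the r allele has switched, so r is the middle locus and the order is z – r – b.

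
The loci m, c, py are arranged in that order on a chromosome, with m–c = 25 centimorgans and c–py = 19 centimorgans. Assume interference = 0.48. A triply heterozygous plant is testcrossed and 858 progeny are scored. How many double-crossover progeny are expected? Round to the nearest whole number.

Map distances give recombination frequencies of 0.250 and 0.190 for the two intervals.
With interference 0.48 (so coincidence = 0.52), expected double-crossover frequency = 0.250 × 0.190 × 0.52 = 0.02470.
Expected number = 0.02470 × 858 = 21.19 ≈ 21.

21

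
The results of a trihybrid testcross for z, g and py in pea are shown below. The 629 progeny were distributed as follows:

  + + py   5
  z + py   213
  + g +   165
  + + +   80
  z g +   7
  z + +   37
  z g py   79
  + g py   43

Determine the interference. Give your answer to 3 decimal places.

0.520

The two most frequent reciprocal classes, + g + and z + py, are the parental types, so the F1 was + g + / z + py.
The two rarest classes, z g + and + + py, are the double crossovers. Comparing them with the parentals, only the z allele has switched, so z is the middle locus and the order is py – z – g.
py–z: (80 + 12)/629 = 0.1463; z–g: (159 + 12)/629 = 0.2719.
Expected DCO frequency = 0.1463 × 0.2719 ≈ 0.03978; observed = 12/629 ≈ 0.01908.
Coefficient of coincidence = 0.01908/0.03978 ≈ 0.480; interference = 1 − 0.480 = 0.520.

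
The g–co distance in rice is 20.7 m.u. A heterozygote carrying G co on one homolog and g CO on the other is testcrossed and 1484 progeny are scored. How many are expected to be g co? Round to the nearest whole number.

154

A map distance of 20.7 m.u. corresponds to a recombination frequency of 0.207.
The F1 is G co / g CO, so g co is a recombinant gamete class with expected frequency r/2 = 0.207/2 = 0.1035.
Expected number = 0.1035 × 1484 = 153.59 ≈ 154.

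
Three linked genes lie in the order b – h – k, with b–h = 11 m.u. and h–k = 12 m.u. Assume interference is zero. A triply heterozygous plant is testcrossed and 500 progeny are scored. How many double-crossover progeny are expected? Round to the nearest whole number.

7

Map distances give recombination frequencies of 0.110 and 0.120 for the two intervals.
With no interference, expected double-crossover frequency = 0.110 × 0.120 = 0.01320.
Expected number = 0.01320 × 500 = 6.60 ≈ 7.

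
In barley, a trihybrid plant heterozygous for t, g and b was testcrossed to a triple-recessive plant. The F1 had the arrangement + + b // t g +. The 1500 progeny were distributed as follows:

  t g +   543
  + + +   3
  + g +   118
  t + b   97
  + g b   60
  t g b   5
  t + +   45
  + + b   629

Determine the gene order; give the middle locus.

b

The two rarest classes, + + + and t g b, are the double crossovers. Comparing them with the parentals, only the b allele has switched, so b is the middle locus and the order is g – b – t.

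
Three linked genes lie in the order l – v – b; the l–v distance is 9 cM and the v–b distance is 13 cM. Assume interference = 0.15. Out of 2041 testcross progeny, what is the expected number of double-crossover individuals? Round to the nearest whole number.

20

Map distances give recombination frequencies of 0.090 and 0.130 for the two intervals.
With interference 0.15 (so coincidence = 0.85), expected double-crossover frequency = 0.090 × 0.130 × 0.85 = 0.00995.
Expected number = 0.00995 × 2041 = 20.30 ≈ 20.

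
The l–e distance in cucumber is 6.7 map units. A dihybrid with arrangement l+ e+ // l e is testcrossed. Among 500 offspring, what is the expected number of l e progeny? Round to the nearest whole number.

233

A map distance of 6.7 map units corresponds to a recombination frequency of 0.067.
The F1 is l+ e+ / l e, so l e is a parental gamete class with expected frequency (1 − r)/2 = 0.933/2 = 0.4665.
Expected number = 0.4665 × 500 = 233.25 ≈ 233.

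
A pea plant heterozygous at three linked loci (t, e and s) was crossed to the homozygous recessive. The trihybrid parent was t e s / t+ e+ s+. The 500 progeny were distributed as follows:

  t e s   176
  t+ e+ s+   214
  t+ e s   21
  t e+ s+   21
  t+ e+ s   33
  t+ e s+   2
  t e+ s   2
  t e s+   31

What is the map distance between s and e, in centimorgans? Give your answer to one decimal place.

The two rarest classes, t e+ s and t+ e s+, are the double crossovers. Comparing them with the parentals, only the e allele has switched, so e is the middle locus and the order is t – e – s.
Crossovers in the e–s interval produce the single-crossover classes t e s+ and t+ e+ s (31 + 33 = 64) plus the double crossovers (4).
RF(e–s) = (64 + 4) / 500 = 68/500 = 0.1360 → 13.6 centimorgans.

13.6 centimorgans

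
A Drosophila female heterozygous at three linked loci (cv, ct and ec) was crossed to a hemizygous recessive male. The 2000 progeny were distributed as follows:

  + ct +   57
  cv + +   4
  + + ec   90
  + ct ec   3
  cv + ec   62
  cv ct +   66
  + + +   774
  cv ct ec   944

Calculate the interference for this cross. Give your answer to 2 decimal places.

The two most frequent reciprocal classes, cv ct ec and + + +, are the parental types, so the F1 was cv ct ec / + + +.
The two rarest classes, + ct ec and cv + +, are the double crossovers. Comparing them with the parentals, only the cv allele has switched, so cv is the middle locus and the order is ec – cv – ct.
ec–cv: (156 + 7)/2000 = 0.0815; cv–ct: (119 + 7)/2000 = 0.0630.
Expected DCO frequency = 0.0815 × 0.0630 ≈ 0.00513; observed = 7/2000 ≈ 0.00350.
Coefficient of coincidence = 0.00350/0.00513 ≈ 0.68; interference = 1 − 0.68 = 0.32.

0.32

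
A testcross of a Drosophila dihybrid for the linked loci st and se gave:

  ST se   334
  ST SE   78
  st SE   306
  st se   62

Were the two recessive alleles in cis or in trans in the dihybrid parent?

The two most frequent classes are ST se (334) and st SE (306); these are the parental (non-recombinant) types.
So the F1 carried ST se on one chromosome and st SE on the other — the recessive alleles are on opposite chromosomes (trans / repulsion).

trans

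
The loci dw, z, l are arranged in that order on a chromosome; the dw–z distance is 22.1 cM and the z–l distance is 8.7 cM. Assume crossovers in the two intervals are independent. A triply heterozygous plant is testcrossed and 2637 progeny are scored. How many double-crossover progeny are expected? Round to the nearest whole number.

Map distances give recombination frequencies of 0.221 and 0.087 for the two intervals.
With no interference, expected double-crossover frequency = 0.221 × 0.087 = 0.01923.
Expected number = 0.01923 × 2637 = 50.70 ≈ 51.

51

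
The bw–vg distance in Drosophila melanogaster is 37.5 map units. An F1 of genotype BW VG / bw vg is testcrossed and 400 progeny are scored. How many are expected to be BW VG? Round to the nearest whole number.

A map distance of 37.5 map units corresponds to a recombination frequency of 0.375.
The F1 is BW VG / bw vg, so BW VG is a parental gamete class with expected frequency (1 − r)/2 = 0.625/2 = 0.3125.
Expected number = 0.3125 × 400 = 125.00 ≈ 125.

125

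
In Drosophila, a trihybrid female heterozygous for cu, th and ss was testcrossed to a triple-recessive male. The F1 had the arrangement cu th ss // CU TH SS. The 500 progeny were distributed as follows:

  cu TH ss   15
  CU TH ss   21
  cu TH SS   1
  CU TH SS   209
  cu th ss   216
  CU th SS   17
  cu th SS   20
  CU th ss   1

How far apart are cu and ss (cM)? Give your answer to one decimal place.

The two rarest classes, CU th ss and cu TH SS, are the double crossovers. Comparing them with the parentals, only the cu allele has switched, so cu is the middle locus and the order is th – cu – ss.
Crossovers in the cu–ss interval produce the single-crossover classes cu th SS and CU TH ss (20 + 21 = 41) plus the double crossovers (2).
RF(cu–ss) = (41 + 2) / 500 = 43/500 = 0.0860 → 8.6 cM.

8.6 cM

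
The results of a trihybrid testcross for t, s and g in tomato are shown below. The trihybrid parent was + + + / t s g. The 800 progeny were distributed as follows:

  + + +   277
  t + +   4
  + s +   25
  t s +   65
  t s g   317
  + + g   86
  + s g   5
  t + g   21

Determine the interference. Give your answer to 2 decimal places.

The two rarest classes, t + + and + s g, are the double crossovers. Comparing them with the parentals, only the t allele has switched, so t is the middle locus and the order is s – t – g.
s–t: (46 + 9)/800 = 0.0688; t–g: (151 + 9)/800 = 0.2000.
Expected DCO frequency = 0.0688 × 0.2000 ≈ 0.01376; observed = 9/800 ≈ 0.01125.
Coefficient of coincidence = 0.01125/0.01376 ≈ 0.82; interference = 1 − 0.82 = 0.18.

0.18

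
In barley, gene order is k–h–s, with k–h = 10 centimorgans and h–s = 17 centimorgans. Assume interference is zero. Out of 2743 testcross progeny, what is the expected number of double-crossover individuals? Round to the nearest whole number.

Map distances give recombination frequencies of 0.100 and 0.170 for the two intervals.
With no interference, expected double-crossover frequency = 0.100 × 0.170 = 0.01700.
Expected number = 0.01700 × 2743 = 46.63 ≈ 47.

47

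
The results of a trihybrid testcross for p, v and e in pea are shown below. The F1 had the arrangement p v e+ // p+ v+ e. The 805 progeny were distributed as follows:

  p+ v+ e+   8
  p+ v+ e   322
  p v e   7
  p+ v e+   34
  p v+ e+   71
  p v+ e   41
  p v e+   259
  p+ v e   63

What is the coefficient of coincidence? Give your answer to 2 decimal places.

0.90

The two rarest classes, p v e and p+ v+ e+, are the double crossovers. Comparing them with the parentals, only the e allele has switched, so e is the middle locus and the order is p – e – v.
p–e: (75 + 15)/805 = 0.1118; e–v: (134 + 15)/805 = 0.1851.
Expected DCO frequency = 0.1118 × 0.1851 ≈ 0.02069; observed = 15/805 ≈ 0.01863.
Coefficient of coincidence = 0.01863/0.02069 ≈ 0.90.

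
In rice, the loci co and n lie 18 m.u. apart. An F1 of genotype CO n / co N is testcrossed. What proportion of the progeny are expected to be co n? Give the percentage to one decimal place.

9.0%

A map distance of 18 m.u. corresponds to a recombination frequency of 0.180.
The F1 is CO n / co N, so co n is a recombinant gamete class with expected frequency r/2 = 0.180/2 = 0.0900.
That is 0.0900 = 9.0% of the progeny.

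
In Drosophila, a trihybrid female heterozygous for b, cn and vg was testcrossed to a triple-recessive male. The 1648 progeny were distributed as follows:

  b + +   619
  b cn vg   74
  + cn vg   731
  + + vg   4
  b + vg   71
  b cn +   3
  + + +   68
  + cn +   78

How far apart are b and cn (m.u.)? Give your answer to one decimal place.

The two most frequent reciprocal classes, + cn vg and b + +, are the parental types, so the F1 was + cn vg / b + +.
The two rarest classes, + + vg and b cn +, are the double crossovers. Comparing them with the parentals, only the cn allele has switched, so cn is the middle locus and the order is vg – cn – b.
Crossovers in the cn–b interval produce the single-crossover classes b cn vg and + + + (74 + 68 = 142) plus the double crossovers (7).
RF(cn–b) = (142 + 7) / 1648 = 149/1648 = 0.0904 → 9.0 m.u.

9.0 m.u.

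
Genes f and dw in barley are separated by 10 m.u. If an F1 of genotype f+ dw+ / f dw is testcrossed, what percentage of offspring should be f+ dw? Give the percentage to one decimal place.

A map distance of 10 m.u. corresponds to a recombination frequency of 0.100.
The F1 is f+ dw+ / f dw, so f+ dw is a recombinant gamete class with expected frequency r/2 = 0.100/2 = 0.0500.
That is 0.0500 = 5.0% of the progeny.

5.0%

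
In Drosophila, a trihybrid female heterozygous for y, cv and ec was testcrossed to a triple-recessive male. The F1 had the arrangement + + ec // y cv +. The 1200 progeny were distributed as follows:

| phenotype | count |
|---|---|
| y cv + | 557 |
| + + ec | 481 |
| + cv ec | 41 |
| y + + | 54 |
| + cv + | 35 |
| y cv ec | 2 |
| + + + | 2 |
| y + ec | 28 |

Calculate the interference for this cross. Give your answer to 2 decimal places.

The two rarest classes, + + + and y cv ec, are the double crossovers. Comparing them with the parentals, only the ec allele has switched, so ec is the middle locus and the order is cv – ec – y.
cv–ec: (95 + 4)/1200 = 0.0825; ec–y: (63 + 4)/1200 = 0.0558.
Expected DCO frequency = 0.0825 × 0.0558 ≈ 0.00460; observed = 4/1200 ≈ 0.00333.
Coefficient of coincidence = 0.00333/0.00460 ≈ 0.72; interference = 1 − 0.72 = 0.28.

0.28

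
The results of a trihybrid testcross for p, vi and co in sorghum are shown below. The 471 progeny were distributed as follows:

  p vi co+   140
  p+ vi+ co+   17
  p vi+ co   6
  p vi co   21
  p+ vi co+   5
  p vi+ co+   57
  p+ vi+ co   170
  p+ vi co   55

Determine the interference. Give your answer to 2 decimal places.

0.14

The two most frequent reciprocal classes, p vi co+ and p+ vi+ co, are the parental types, so the F1 was p vi co+ / p+ vi+ co.
The two rarest classes, p+ vi co+ and p vi+ co, are the double crossovers. Comparing them with the parentals, only the p allele has switched, so p is the middle locus and the order is vi – p – co.
vi–p: (112 + 11)/471 = 0.2611; p–co: (38 + 11)/471 = 0.1040.
Expected DCO frequency = 0.2611 × 0.1040 ≈ 0.02715; observed = 11/471 ≈ 0.02335.
Coefficient of coincidence = 0.02335/0.02715 ≈ 0.86; interference = 1 − 0.86 = 0.14.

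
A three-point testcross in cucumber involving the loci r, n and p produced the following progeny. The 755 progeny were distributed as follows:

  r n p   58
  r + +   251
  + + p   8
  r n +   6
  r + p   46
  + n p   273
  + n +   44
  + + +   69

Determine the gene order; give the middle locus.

n

The two most frequent reciprocal classes, r + + and + n p, are the parental types, so the F1 was r + + / + n p.
The two rarest classes, r n + and + + p, are the double crossovers. Comparing them with the parentals, only the n allele has switched, so n is the middle locus and the order is r – n – p.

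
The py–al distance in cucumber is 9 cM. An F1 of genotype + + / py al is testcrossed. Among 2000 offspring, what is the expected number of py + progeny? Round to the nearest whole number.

A map distance of 9 cM corresponds to a recombination frequency of 0.090.
The F1 is + + / py al, so py + is a recombinant gamete class with expected frequency r/2 = 0.090/2 = 0.0450.
Expected number = 0.0450 × 2000 = 90.00 ≈ 90.

90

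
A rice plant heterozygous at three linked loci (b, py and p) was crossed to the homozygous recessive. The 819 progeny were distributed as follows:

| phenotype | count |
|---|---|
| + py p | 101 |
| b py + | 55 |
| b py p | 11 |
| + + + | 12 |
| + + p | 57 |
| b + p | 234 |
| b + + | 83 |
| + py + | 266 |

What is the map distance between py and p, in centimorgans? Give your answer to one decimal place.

25.3 centimorgans

The two most frequent reciprocal classes, b + p and + py +, are the parental types, so the F1 was b + p / + py +.
The two rarest classes, b py p and + + +, are the double crossovers. Comparing them with the parentals, only the py allele has switched, so py is the middle locus and the order is p – py – b.
Crossovers in the p–py interval produce the single-crossover classes b + + and + py p (83 + 101 = 184) plus the double crossovers (23).
RF(p–py) = (184 + 23) / 819 = 207/819 = 0.2527 → 25.3 centimorgans.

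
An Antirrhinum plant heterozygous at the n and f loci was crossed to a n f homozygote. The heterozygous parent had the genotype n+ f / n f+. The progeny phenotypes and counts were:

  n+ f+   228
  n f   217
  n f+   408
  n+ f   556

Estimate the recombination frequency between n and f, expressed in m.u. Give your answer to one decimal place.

The recombinant classes are n+ f+ and n f: 228 + 217 = 445.
Recombination frequency = 445/1409 = 0.3158 ≈ 31.6%, i.e. 31.6 m.u.

31.6 m.u.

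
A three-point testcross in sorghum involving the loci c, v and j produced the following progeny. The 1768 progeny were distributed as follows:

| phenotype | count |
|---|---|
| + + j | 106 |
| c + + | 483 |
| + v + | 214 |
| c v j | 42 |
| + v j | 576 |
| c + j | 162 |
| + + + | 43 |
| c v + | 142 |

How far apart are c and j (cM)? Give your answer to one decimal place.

26.1 cM

The two most frequent reciprocal classes, c + + and + v j, are the parental types, so the F1 was c + + / + v j.
The two rarest classes, + + + and c v j, are the double crossovers. Comparing them with the parentals, only the c allele has switched, so c is the middle locus and the order is v – c – j.
Crossovers in the c–j interval produce the single-crossover classes c + j and + v + (162 + 214 = 376) plus the double crossovers (85).
RF(c–j) = (376 + 85) / 1768 = 461/1768 = 0.2607 → 26.1 cM.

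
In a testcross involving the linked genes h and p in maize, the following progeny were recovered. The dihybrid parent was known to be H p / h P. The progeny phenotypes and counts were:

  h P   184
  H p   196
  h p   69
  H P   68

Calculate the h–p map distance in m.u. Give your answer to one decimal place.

The recombinant classes are H P and h p: 68 + 69 = 137.
Recombination frequency = 137/517 = 0.2650 ≈ 26.5%, i.e. 26.5 m.u.

26.5 m.u.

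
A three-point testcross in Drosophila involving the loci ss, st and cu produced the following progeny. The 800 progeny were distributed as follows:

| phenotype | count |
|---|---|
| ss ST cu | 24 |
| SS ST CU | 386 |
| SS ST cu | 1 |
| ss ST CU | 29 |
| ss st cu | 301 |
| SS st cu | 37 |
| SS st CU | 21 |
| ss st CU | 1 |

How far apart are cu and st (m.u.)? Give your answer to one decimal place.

The two most frequent reciprocal classes, SS ST CU and ss st cu, are the parental types, so the F1 was SS ST CU / ss st cu.
The two rarest classes, SS ST cu and ss st CU, are the double crossovers. Comparing them with the parentals, only the cu allele has switched, so cu is the middle locus and the order is st – cu – ss.
Crossovers in the st–cu interval produce the single-crossover classes SS st CU and ss ST cu (21 + 24 = 45) plus the double crossovers (2).
RF(st–cu) = (45 + 2) / 800 = 47/800 = 0.0587 → 5.9 m.u.

5.9 m.u.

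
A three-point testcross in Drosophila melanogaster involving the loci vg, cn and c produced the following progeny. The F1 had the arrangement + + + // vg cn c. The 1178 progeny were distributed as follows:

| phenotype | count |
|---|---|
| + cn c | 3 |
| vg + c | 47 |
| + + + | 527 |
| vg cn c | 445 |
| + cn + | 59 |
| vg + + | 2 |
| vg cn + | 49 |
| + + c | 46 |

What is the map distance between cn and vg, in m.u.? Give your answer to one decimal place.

9.4 m.u.

The two rarest classes, vg + + and + cn c, are the double crossovers. Comparing them with the parentals, only the vg allele has switched, so vg is the middle locus and the order is c – vg – cn.
Crossovers in the vg–cn interval produce the single-crossover classes + cn + and vg + c (59 + 47 = 106) plus the double crossovers (5).
RF(vg–cn) = (106 + 5) / 1178 = 111/1178 = 0.0942 → 9.4 m.u.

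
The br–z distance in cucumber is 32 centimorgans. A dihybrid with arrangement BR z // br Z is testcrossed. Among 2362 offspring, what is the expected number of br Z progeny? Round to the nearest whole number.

803

A map distance of 32 centimorgans corresponds to a recombination frequency of 0.320.
The F1 is BR z / br Z, so br Z is a parental gamete class with expected frequency (1 − r)/2 = 0.680/2 = 0.3400.
Expected number = 0.3400 × 2362 = 803.08 ≈ 803.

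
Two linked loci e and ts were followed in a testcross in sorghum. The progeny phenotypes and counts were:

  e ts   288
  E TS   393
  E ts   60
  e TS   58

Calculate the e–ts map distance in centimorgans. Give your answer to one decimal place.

The two most frequent classes, E TS (393) and e ts (288), are the parental types, so the F1 was E TS / e ts.
The recombinant classes are E ts and e TS: 60 + 58 = 118.
Recombination frequency = 118/799 = 0.1477 ≈ 14.8%, i.e. 14.8 centimorgans.

14.8 centimorgans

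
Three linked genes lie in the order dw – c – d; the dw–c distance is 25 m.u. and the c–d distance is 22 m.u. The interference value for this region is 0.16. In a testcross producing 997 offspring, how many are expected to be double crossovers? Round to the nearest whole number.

46

Map distances give recombination frequencies of 0.250 and 0.220 for the two intervals.
With interference 0.16 (so coincidence = 0.84), expected double-crossover frequency = 0.250 × 0.220 × 0.84 = 0.04620.
Expected number = 0.04620 × 997 = 46.06 ≈ 46.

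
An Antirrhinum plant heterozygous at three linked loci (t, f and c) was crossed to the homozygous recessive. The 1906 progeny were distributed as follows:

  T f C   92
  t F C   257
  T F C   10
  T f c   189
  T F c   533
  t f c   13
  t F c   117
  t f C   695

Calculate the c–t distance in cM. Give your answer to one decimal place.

The two most frequent reciprocal classes, T F c and t f C, are the parental types, so the F1 was T F c / t f C.
The two rarest classes, T F C and t f c, are the double crossovers. Comparing them with the parentals, only the c allele has switched, so c is the middle locus and the order is f – c – t.
Crossovers in the c–t interval produce the single-crossover classes t F c and T f C (117 + 92 = 209) plus the double crossovers (23).
RF(c–t) = (209 + 23) / 1906 = 232/1906 = 0.1217 → 12.2 cM.

12.2 cM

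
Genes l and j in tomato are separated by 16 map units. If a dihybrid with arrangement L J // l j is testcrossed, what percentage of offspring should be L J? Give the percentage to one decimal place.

42.0%

A map distance of 16 map units corresponds to a recombination frequency of 0.160.
The F1 is L J / l j, so L J is a parental gamete class with expected frequency (1 − r)/2 = 0.840/2 = 0.4200.
That is 0.4200 = 42.0% of the progeny.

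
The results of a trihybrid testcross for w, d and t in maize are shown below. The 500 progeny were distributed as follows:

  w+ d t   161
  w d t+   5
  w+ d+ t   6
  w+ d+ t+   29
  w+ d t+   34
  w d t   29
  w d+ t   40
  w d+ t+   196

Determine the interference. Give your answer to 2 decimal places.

0.06

The two most frequent reciprocal classes, w d+ t+ and w+ d t, are the parental types, so the F1 was w d+ t+ / w+ d t.
The two rarest classes, w d t+ and w+ d+ t, are the double crossovers. Comparing them with the parentals, only the d allele has switched, so d is the middle locus and the order is t – d – w.
t–d: (74 + 11)/500 = 0.1700; d–w: (58 + 11)/500 = 0.1380.
Expected DCO frequency = 0.1700 × 0.1380 ≈ 0.02346; observed = 11/500 ≈ 0.02200.
Coefficient of coincidence = 0.02200/0.02346 ≈ 0.94; interference = 1 − 0.94 = 0.06.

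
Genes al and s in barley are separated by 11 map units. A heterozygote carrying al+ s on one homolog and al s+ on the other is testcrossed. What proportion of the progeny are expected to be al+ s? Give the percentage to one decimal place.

44.5%

A map distance of 11 map units corresponds to a recombination frequency of 0.110.
The F1 is al+ s / al s+, so al+ s is a parental gamete class with expected frequency (1 − r)/2 = 0.890/2 = 0.4450.
That is 0.4450 = 44.5% of the progeny.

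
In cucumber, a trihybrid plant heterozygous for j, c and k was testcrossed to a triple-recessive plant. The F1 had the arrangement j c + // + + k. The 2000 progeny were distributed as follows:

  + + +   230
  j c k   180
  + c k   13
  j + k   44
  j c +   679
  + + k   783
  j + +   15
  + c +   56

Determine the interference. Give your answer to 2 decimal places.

0.00

The two rarest classes, j + + and + c k, are the double crossovers. Comparing them with the parentals, only the c allele has switched, so c is the middle locus and the order is j – c – k.
j–c: (100 + 28)/2000 = 0.0640; c–k: (410 + 28)/2000 = 0.2190.
Expected DCO frequency = 0.0640 × 0.2190 ≈ 0.01402; observed = 28/2000 ≈ 0.01400.
Coefficient of coincidence = 0.01400/0.01402 ≈ 1.00; interference = 1 − 1.00 = 0.00.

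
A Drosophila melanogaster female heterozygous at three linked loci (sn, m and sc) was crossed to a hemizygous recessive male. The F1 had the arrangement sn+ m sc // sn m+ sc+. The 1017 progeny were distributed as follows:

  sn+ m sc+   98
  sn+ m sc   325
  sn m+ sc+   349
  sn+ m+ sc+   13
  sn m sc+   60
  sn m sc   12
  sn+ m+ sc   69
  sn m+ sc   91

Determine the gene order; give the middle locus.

sn

The two rarest classes, sn m sc and sn+ m+ sc+, are the double crossovers. Comparing them with the parentals, only the sn allele has switched, so sn is the middle locus and the order is m – sn – sc.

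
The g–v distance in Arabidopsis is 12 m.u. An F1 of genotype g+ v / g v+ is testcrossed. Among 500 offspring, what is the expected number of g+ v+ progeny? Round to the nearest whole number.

A map distance of 12 m.u. corresponds to a recombination frequency of 0.120.
The F1 is g+ v / g v+, so g+ v+ is a recombinant gamete class with expected frequency r/2 = 0.120/2 = 0.0600.
Expected number = 0.0600 × 500 = 30.00 ≈ 30.

30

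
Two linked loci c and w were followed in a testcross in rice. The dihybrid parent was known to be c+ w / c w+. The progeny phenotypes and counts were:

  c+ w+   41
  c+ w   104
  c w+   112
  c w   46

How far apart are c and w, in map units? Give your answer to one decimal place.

28.7 map units

The recombinant classes are c+ w+ and c w: 41 + 46 = 87.
Recombination frequency = 87/303 = 0.2871 ≈ 28.7%, i.e. 28.7 map units.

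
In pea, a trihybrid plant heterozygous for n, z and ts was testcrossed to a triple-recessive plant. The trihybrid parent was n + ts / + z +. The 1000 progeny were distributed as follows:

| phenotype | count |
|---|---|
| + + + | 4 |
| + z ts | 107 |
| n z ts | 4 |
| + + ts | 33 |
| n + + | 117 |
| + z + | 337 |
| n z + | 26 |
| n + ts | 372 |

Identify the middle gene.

The two rarest classes, n z ts and + + +, are the double crossovers. Comparing them with the parentals, only the z allele has switched, so z is the middle locus and the order is ts – z – n.

z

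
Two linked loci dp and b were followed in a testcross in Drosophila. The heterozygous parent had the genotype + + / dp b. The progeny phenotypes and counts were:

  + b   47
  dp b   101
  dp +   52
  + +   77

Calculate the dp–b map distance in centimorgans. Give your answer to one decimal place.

35.7 centimorgans

The recombinant classes are + b and dp +: 47 + 52 = 99.
Recombination frequency = 99/277 = 0.3574 ≈ 35.7%, i.e. 35.7 centimorgans.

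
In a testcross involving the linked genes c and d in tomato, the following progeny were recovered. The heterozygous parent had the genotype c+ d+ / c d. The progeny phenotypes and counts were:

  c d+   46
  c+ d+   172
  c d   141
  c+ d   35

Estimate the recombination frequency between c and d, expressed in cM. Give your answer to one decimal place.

20.6 cM

The recombinant classes are c+ d and c d+: 35 + 46 = 81.
Recombination frequency = 81/394 = 0.2056 ≈ 20.6%, i.e. 20.6 cM.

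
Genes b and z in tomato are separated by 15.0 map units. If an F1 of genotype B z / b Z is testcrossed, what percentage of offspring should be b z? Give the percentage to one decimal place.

A map distance of 15.0 map units corresponds to a recombination frequency of 0.150.
The F1 is B z / b Z, so b z is a recombinant gamete class with expected frequency r/2 = 0.150/2 = 0.0750.
That is 0.0750 = 7.5% of the progeny.

7.5%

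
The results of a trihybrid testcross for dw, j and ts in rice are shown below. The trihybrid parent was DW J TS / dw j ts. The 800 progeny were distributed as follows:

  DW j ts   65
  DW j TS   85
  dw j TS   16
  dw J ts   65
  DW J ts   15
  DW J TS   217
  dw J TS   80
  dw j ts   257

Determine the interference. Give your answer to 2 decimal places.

0.22

The two rarest classes, DW J ts and dw j TS, are the double crossovers. Comparing them with the parentals, only the ts allele has switched, so ts is the middle locus and the order is dw – ts – j.
dw–ts: (145 + 31)/800 = 0.2200; ts–j: (150 + 31)/800 = 0.2263.
Expected DCO frequency = 0.2200 × 0.2263 ≈ 0.04979; observed = 31/800 ≈ 0.03875.
Coefficient of coincidence = 0.03875/0.04979 ≈ 0.78; interference = 1 − 0.78 = 0.22.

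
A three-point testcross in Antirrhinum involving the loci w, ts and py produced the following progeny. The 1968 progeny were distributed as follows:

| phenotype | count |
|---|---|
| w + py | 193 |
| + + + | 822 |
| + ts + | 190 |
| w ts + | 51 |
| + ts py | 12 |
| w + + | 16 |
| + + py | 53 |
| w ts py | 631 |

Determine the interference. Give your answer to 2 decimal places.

-0.02

The two most frequent reciprocal classes, + + + and w ts py, are the parental types, so the F1 was + + + / w ts py.
The two rarest classes, w + + and + ts py, are the double crossovers. Comparing them with the parentals, only the w allele has switched, so w is the middle locus and the order is py – w – ts.
py–w: (104 + 28)/1968 = 0.0671; w–ts: (383 + 28)/1968 = 0.2088.
Expected DCO frequency = 0.0671 × 0.2088 ≈ 0.01401; observed = 28/1968 ≈ 0.01423.
Coefficient of coincidence = 0.01423/0.01401 ≈ 1.02; interference = 1 − 1.02 = -0.02.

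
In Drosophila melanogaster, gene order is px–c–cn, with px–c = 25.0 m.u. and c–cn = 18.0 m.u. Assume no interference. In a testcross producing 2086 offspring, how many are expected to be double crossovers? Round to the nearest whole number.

Map distances give recombination frequencies of 0.250 and 0.180 for the two intervals.
With no interference, expected double-crossover frequency = 0.250 × 0.180 = 0.04500.
Expected number = 0.04500 × 2086 = 93.87 ≈ 94.

94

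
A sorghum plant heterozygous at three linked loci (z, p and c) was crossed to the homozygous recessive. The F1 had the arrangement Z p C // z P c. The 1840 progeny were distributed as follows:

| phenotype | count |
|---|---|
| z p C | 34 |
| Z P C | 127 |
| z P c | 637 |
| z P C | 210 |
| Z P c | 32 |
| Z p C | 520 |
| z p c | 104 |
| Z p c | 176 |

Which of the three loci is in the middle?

z

The two rarest classes, z p C and Z P c, are the double crossovers. Comparing them with the parentals, only the z allele has switched, so z is the middle locus and the order is c – z – p.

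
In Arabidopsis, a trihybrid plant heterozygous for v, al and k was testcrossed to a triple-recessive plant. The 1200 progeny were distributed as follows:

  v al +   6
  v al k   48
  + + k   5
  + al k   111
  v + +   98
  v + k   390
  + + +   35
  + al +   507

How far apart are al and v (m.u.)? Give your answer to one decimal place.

The two most frequent reciprocal classes, v + k and + al +, are the parental types, so the F1 was v + k / + al +.
The two rarest classes, + + k and v al +, are the double crossovers. Comparing them with the parentals, only the v allele has switched, so v is the middle locus and the order is k – v – al.
Crossovers in the v–al interval produce the single-crossover classes v al k and + + + (48 + 35 = 83) plus the double crossovers (11).
RF(v–al) = (83 + 11) / 1200 = 94/1200 = 0.0783 → 7.8 m.u.

7.8 m.u.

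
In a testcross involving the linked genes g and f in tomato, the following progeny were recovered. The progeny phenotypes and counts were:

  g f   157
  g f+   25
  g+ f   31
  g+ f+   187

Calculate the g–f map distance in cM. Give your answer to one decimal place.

14.0 cM

The two most frequent classes, g+ f+ (187) and g f (157), are the parental types, so the F1 was g+ f+ / g f.
The recombinant classes are g+ f and g f+: 31 + 25 = 56.
Recombination frequency = 56/400 = 0.1400 ≈ 14.0%, i.e. 14.0 cM.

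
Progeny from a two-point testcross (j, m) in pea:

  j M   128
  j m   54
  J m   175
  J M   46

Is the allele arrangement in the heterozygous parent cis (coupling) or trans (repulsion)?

trans

The two most frequent classes are J m (175) and j M (128); these are the parental (non-recombinant) types.
So the F1 carried J m on one chromosome and j M on the other — the recessive alleles are on opposite chromosomes (trans / repulsion).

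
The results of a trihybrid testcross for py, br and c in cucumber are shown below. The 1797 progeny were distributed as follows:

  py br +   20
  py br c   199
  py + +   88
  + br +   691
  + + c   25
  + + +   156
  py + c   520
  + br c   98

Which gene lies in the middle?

The two most frequent reciprocal classes, + br + and py + c, are the parental types, so the F1 was + br + / py + c.
The two rarest classes, py br + and + + c, are the double crossovers. Comparing them with the parentals, only the py allele has switched, so py is the middle locus and the order is c – py – br.

py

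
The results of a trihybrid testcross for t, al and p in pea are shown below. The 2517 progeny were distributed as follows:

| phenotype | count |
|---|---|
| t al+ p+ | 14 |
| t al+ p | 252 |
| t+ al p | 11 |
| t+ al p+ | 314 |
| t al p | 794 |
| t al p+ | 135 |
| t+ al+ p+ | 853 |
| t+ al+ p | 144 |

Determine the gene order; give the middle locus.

The two most frequent reciprocal classes, t al p and t+ al+ p+, are the parental types, so the F1 was t al p / t+ al+ p+.
The two rarest classes, t+ al p and t al+ p+, are the double crossovers. Comparing them with the parentals, only the t allele has switched, so t is the middle locus and the order is al – t – p.

t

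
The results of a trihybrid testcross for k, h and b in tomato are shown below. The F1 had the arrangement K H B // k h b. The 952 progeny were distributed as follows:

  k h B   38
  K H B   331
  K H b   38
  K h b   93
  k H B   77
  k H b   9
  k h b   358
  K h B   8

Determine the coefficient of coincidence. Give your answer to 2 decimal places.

The two rarest classes, K h B and k H b, are the double crossovers. Comparing them with the parentals, only the h allele has switched, so h is the middle locus and the order is b – h – k.
b–h: (76 + 17)/952 = 0.0977; h–k: (170 + 17)/952 = 0.1964.
Expected DCO frequency = 0.0977 × 0.1964 ≈ 0.01919; observed = 17/952 ≈ 0.01786.
Coefficient of coincidence = 0.01786/0.01919 ≈ 0.93.

0.93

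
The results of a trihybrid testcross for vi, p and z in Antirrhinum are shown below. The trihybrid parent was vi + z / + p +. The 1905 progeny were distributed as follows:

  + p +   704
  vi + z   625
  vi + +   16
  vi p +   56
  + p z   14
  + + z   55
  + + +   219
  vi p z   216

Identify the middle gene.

z

The two rarest classes, vi + + and + p z, are the double crossovers. Comparing them with the parentals, only the z allele has switched, so z is the middle locus and the order is vi – z – p.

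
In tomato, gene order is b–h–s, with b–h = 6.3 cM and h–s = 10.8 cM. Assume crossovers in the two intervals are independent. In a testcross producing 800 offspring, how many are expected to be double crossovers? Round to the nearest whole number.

5

Map distances give recombination frequencies of 0.063 and 0.108 for the two intervals.
With no interference, expected double-crossover frequency = 0.063 × 0.108 = 0.00680.
Expected number = 0.00680 × 800 = 5.44 ≈ 5.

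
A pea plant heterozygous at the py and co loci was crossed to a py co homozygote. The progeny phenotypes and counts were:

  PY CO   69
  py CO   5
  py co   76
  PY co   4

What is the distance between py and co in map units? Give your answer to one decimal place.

The two most frequent classes, PY CO (69) and py co (76), are the parental types, so the F1 was PY CO / py co.
The recombinant classes are PY co and py CO: 4 + 5 = 9.
Recombination frequency = 9/154 = 0.0584 ≈ 5.8%, i.e. 5.8 map units.

5.8 map units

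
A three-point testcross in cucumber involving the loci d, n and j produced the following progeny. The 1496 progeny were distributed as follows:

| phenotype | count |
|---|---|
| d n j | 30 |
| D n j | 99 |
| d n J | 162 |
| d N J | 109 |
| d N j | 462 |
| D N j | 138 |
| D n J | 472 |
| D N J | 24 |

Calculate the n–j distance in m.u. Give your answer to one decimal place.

17.5 m.u.

The two most frequent reciprocal classes, D n J and d N j, are the parental types, so the F1 was D n J / d N j.
The two rarest classes, D N J and d n j, are the double crossovers. Comparing them with the parentals, only the n allele has switched, so n is the middle locus and the order is j – n – d.
Crossovers in the j–n interval produce the single-crossover classes D n j and d N J (99 + 109 = 208) plus the double crossovers (54).
RF(j–n) = (208 + 54) / 1496 = 262/1496 = 0.1751 → 17.5 m.u.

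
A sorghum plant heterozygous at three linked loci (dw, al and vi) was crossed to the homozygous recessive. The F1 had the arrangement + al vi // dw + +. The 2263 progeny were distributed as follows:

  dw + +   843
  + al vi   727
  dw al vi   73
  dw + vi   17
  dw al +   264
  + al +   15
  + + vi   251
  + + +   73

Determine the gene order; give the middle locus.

The two rarest classes, + al + and dw + vi, are the double crossovers. Comparing them with the parentals, only the vi allele has switched, so vi is the middle locus and the order is al – vi – dw.

vi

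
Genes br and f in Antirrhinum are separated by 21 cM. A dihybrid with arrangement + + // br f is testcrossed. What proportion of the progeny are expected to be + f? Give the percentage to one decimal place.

A map distance of 21 cM corresponds to a recombination frequency of 0.210.
The F1 is + + / br f, so + f is a recombinant gamete class with expected frequency r/2 = 0.210/2 = 0.1050.
That is 0.1050 = 10.5% of the progeny.

10.5%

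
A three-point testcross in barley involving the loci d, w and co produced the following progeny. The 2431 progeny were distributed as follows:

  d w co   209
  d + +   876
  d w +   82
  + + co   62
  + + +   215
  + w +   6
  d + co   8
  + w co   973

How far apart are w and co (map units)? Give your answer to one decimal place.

The two most frequent reciprocal classes, d + + and + w co, are the parental types, so the F1 was d + + / + w co.
The two rarest classes, d + co and + w +, are the double crossovers. Comparing them with the parentals, only the co allele has switched, so co is the middle locus and the order is d – co – w.
Crossovers in the co–w interval produce the single-crossover classes d w + and + + co (82 + 62 = 144) plus the double crossovers (14).
RF(co–w) = (144 + 14) / 2431 = 158/2431 = 0.0650 → 6.5 map units.

6.5 map units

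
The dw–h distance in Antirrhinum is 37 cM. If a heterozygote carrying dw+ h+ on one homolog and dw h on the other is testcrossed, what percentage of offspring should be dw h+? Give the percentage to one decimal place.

18.5%

A map distance of 37 cM corresponds to a recombination frequency of 0.370.
The F1 is dw+ h+ / dw h, so dw h+ is a recombinant gamete class with expected frequency r/2 = 0.370/2 = 0.1850.
That is 0.1850 = 18.5% of the progeny.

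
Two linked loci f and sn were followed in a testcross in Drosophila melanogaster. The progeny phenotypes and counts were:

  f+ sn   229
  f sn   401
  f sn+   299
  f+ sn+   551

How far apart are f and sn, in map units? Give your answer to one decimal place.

35.7 map units

The two most frequent classes, f+ sn+ (551) and f sn (401), are the parental types, so the F1 was f+ sn+ / f sn.
The recombinant classes are f+ sn and f sn+: 229 + 299 = 528.
Recombination frequency = 528/1480 = 0.3568 ≈ 35.7%, i.e. 35.7 map units.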